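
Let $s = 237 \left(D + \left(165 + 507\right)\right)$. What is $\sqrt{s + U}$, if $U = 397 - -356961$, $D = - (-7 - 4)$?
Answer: $\sqrt{519229} \approx 720.58$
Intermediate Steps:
$D = 11$ ($D = \left(-1\right) \left(-11\right) = 11$)
$U = 357358$ ($U = 397 + 356961 = 357358$)
$s = 161871$ ($s = 237 \left(11 + \left(165 + 507\right)\right) = 237 \left(11 + 672\right) = 237 \cdot 683 = 161871$)
$\sqrt{s + U} = \sqrt{161871 + 357358} = \sqrt{519229}$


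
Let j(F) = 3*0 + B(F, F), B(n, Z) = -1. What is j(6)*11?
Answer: -11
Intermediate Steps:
j(F) = -1 (j(F) = 3*0 - 1 = 0 - 1 = -1)
j(6)*11 = -1*11 = -11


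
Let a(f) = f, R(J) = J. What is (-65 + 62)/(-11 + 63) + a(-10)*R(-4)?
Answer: 2077/52 ≈ 39.942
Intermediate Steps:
(-65 + 62)/(-11 + 63) + a(-10)*R(-4) = (-65 + 62)/(-11 + 63) - 10*(-4) = -3/52 + 40 = 2077/52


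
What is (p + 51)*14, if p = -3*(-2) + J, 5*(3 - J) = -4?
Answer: 4256/5 ≈ 851.20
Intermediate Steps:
J = 19/5 (J = 3 - ⅕*(-4) = 3 + ⅘ = 19/5 ≈ 3.8000)
p = 49/5 (p = -3*(-2) + 19/5 = 6 + 19/5 = 49/5 ≈ 9.8000)
(p + 51)*14 = (49/5 + 51)*14 = (304/5)*14 = 4256/5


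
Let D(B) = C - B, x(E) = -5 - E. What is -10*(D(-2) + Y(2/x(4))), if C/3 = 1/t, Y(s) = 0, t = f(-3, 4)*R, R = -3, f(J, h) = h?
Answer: -35/2 ≈ -17.500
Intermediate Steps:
t = -12 (t = 4*(-3) = -12)
C = -1/4 (C = 3/(-12) = 3*(-1/12) = -1/4 ≈ -0.25000)
D(B) = -1/4 - B
-10*(D(-2) + Y(2/x(4))) = -10*((-1/4 - 1*(-2)) + 0) = -10*((-1/4 + 2) + 0) = -10*(7/4 + 0) = -10*7/4 = -35/2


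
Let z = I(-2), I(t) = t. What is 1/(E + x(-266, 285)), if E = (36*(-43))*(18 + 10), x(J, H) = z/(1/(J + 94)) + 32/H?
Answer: -285/12254968 ≈ -2.3256e-5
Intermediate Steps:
z = -2
x(J, H) = -188 - 2*J + 32/H (x(J, H) = -(188 + 2*J) + 32/H = -2*(94 + J) + 32/H = (-188 - 2*J) + 32/H = -188 - 2*J + 32/H)
E = -43344 (E = -1548*28 = -43344)
1/(E + x(-266, 285)) = 1/(-43344 + (-188 - 2*(-266) + 32/285)) = 1/(-43344 + (-188 + 532 + 32*(1/285))) = 1/(-43344 + (-188 + 532 + 32/285)) = 1/(-43344 + 98072/285) = 1/(-12254968/285) = -285/12254968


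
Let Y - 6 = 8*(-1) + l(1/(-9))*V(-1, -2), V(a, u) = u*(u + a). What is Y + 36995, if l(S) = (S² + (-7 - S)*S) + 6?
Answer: 111101/3 ≈ 37034.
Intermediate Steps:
V(a, u) = u*(a + u)
l(S) = 6 + S² + S*(-7 - S) (l(S) = (S² + S*(-7 - S)) + 6 = 6 + S² + S*(-7 - S))
Y = 116/3 (Y = 6 + (8*(-1) + (6 - 7/(-9))*(-2*(-1 - 2))) = 6 + (-8 + (6 - 7*(-⅑))*(-2*(-3))) = 6 + (-8 + (6 + 7/9)*6) = 6 + (-8 + (61/9)*6) = 6 + (-8 + 122/3) = 6 + 98/3 = 116/3 ≈ 38.667)
Y + 36995 = 116/3 + 36995 = 111101/3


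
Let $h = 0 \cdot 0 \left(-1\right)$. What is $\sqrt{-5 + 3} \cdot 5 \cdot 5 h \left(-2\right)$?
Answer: $0$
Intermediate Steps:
$h = 0$ ($h = 0 \left(-1\right) = 0$)
$\sqrt{-5 + 3} \cdot 5 \cdot 5 h \left(-2\right) = \sqrt{-5 + 3} \cdot 5 \cdot 5 \cdot 0 \left(-2\right) = \sqrt{-2} \cdot 25 \cdot 0 \left(-2\right) = i \sqrt{2} \cdot 0 \left(-2\right) = 0 \left(-2\right) = 0$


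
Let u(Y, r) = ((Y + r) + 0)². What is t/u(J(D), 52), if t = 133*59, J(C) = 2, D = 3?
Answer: 7847/2916 ≈ 2.6910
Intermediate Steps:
t = 7847
u(Y, r) = (Y + r)²
t/u(J(D), 52) = 7847/((2 + 52)²) = 7847/(54²) = 7847/2916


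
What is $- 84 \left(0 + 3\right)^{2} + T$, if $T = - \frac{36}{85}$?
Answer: $- \frac{64296}{85} \approx -756.42$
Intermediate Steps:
$T = - \frac{36}{85}$ ($T = \left(-36\right) \frac{1}{85} = - \frac{36}{85} \approx -0.42353$)
$- 84 \left(0 + 3\right)^{2} + T = - 84 \left(0 + 3\right)^{2} - \frac{36}{85} = - 84 \cdot 3^{2} - \frac{36}{85} = \left(-84\right) 9 - \frac{36}{85} = -756 - \frac{36}{85} = - \frac{64296}{85}$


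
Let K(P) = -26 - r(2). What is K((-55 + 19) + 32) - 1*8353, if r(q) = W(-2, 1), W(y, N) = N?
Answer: -8380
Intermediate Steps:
r(q) = 1
K(P) = -27 (K(P) = -26 - 1*1 = -26 - 1 = -27)
K((-55 + 19) + 32) - 1*8353 = -27 - 1*8353 = -27 - 8353 = -8380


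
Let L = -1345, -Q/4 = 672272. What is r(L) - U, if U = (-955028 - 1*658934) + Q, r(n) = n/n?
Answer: 4303051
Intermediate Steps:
Q = -2689088 (Q = -4*672272 = -2689088)
r(n) = 1
U = -4303050 (U = (-955028 - 1*658934) - 2689088 = (-955028 - 658934) - 2689088 = -1613962 - 2689088 = -4303050)
r(L) - U = 1 - 1*(-4303050) = 1 + 4303050 = 4303051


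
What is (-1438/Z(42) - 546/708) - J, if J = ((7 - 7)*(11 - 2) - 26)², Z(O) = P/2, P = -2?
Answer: 89825/118 ≈ 761.23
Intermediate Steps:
Z(O) = -1 (Z(O) = -2/2 = -2*½ = -1)
J = 676 (J = (0*9 - 26)² = (0 - 26)² = (-26)² = 676)
(-1438/Z(42) - 546/708) - J = (-1438/(-1) - 546/708) - 1*676 = (-1438*(-1) - 546*1/708) - 676 = (1438 - 91/118) - 676 = 169593/118 - 676 = 89825/118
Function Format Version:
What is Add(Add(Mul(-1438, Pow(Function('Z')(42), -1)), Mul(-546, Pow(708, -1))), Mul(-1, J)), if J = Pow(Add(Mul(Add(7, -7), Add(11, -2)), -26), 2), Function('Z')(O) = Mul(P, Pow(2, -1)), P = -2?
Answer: Rational(89825, 118) ≈ 761.23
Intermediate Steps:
Function('Z')(O) = -1 (Function('Z')(O) = Mul(-2, Pow(2, -1)) = Mul(-2, Rational(1, 2)) = -1)
J = 676 (J = Pow(Add(Mul(0, 9), -26), 2) = Pow(Add(0, -26), 2) = Pow(-26, 2) = 676)
Add(Add(Mul(-1438, Pow(Function('Z')(42), -1)), Mul(-546, Pow(708, -1))), Mul(-1, J)) = Add(Add(Mul(-1438, Pow(-1, -1)), Mul(-546, Pow(708, -1))), Mul(-1, 676)) = Add(Add(Mul(-1438, -1), Mul(-546, Rational(1, 708))), -676) = Add(Add(1438, Rational(-91, 118)), -676) = Add(Rational(169593, 118), -676) = Rational(89825, 118)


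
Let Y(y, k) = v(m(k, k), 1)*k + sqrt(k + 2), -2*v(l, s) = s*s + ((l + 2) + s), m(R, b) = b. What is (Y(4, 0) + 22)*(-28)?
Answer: -616 - 28*sqrt(2) ≈ -655.60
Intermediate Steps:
v(l, s) = -1 - l/2 - s/2 - s**2/2 (v(l, s) = -(s*s + ((l + 2) + s))/2 = -(s**2 + ((2 + l) + s))/2 = -(s**2 + (2 + l + s))/2 = -(2 + l + s + s**2)/2 = -1 - l/2 - s/2 - s**2/2)
Y(y, k) = sqrt(2 + k) + k*(-2 - k/2) (Y(y, k) = (-1 - k/2 - 1/2*1 - 1/2*1**2)*k + sqrt(k + 2) = (-1 - k/2 - 1/2 - 1/2*1)*k + sqrt(2 + k) = (-1 - k/2 - 1/2 - 1/2)*k + sqrt(2 + k) = (-2 - k/2)*k + sqrt(2 + k) = k*(-2 - k/2) + sqrt(2 + k) = sqrt(2 + k) + k*(-2 - k/2))
(Y(4, 0) + 22)*(-28) = ((sqrt(2 + 0) - 1/2*0*(4 + 0)) + 22)*(-28) = ((sqrt(2) - 1/2*0*4) + 22)*(-28) = ((sqrt(2) + 0) + 22)*(-28) = (sqrt(2) + 22)*(-28) = (22 + sqrt(2))*(-28) = -616 - 28*sqrt(2)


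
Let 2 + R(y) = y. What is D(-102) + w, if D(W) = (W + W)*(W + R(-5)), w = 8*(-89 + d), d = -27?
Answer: 21308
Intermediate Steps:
R(y) = -2 + y
w = -928 (w = 8*(-89 - 27) = 8*(-116) = -928)
D(W) = 2*W*(-7 + W) (D(W) = (W + W)*(W + (-2 - 5)) = (2*W)*(W - 7) = (2*W)*(-7 + W) = 2*W*(-7 + W))
D(-102) + w = 2*(-102)*(-7 - 102) - 928 = 2*(-102)*(-109) - 928 = 22236 - 928 = 21308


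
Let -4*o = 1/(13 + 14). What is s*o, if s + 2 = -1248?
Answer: 625/54 ≈ 11.574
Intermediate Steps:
o = -1/108 (o = -1/(4*(13 + 14)) = -¼/27 = -¼*1/27 = -1/108 ≈ -0.0092593)
s = -1250 (s = -2 - 1248 = -1250)
s*o = -1250*(-1/108) = 625/54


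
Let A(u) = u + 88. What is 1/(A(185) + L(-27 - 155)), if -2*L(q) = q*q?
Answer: -1/16289 ≈ -6.1391e-5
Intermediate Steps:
L(q) = -q²/2 (L(q) = -q*q/2 = -q²/2)
A(u) = 88 + u
1/(A(185) + L(-27 - 155)) = 1/((88 + 185) - (-27 - 155)²/2) = 1/(273 - ½*(-182)²) = 1/(273 - ½*33124) = 1/(273 - 16562) = 1/(-16289) = -1/16289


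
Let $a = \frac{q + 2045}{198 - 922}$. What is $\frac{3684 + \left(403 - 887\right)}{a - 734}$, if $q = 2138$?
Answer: $- \frac{2316800}{535599} \approx -4.3256$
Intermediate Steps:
$a = - \frac{4183}{724}$ ($a = \frac{2138 + 2045}{198 - 922} = \frac{4183}{-724} = 4183 \left(- \frac{1}{724}\right) = - \frac{4183}{724} \approx -5.7776$)
$\frac{3684 + \left(403 - 887\right)}{a - 734} = \frac{3684 + \left(403 - 887\right)}{- \frac{4183}{724} - 734} = \frac{3684 + \left(403 - 887\right)}{- \frac{535599}{724}} = \left(3684 - 484\right) \left(- \frac{724}{535599}\right) = 3200 \left(- \frac{724}{535599}\right) = - \frac{2316800}{535599}$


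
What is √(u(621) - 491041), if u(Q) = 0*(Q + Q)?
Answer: I*√491041 ≈ 700.74*I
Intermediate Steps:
u(Q) = 0 (u(Q) = 0*(2*Q) = 0)
√(u(621) - 491041) = √(0 - 491041) = √(-491041) = I*√491041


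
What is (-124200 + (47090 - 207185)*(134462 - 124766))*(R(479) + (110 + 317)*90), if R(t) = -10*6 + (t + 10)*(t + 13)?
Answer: -433055883256560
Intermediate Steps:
R(t) = -60 + (10 + t)*(13 + t)
(-124200 + (47090 - 207185)*(134462 - 124766))*(R(479) + (110 + 317)*90) = (-124200 + (47090 - 207185)*(134462 - 124766))*((70 + 479**2 + 23*479) + (110 + 317)*90) = (-124200 - 160095*9696)*((70 + 229441 + 11017) + 427*90) = (-124200 - 1552281120)*(240528 + 38430) = -1552405320*278958 = -433055883256560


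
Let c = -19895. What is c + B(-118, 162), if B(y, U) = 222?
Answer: -19673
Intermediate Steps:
c + B(-118, 162) = -19895 + 222 = -19673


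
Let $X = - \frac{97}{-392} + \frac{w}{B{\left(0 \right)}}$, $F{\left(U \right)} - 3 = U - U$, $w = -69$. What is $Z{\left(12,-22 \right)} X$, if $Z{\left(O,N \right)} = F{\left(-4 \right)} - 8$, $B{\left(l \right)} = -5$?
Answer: $- \frac{27533}{392} \approx -70.237$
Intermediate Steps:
$F{\left(U \right)} = 3$ ($F{\left(U \right)} = 3 + \left(U - U\right) = 3 + 0 = 3$)
$Z{\left(O,N \right)} = -5$ ($Z{\left(O,N \right)} = 3 - 8 = -5$)
$X = \frac{27533}{1960}$ ($X = - \frac{97}{-392} - \frac{69}{-5} = \left(-97\right) \left(- \frac{1}{392}\right) - - \frac{69}{5} = \frac{97}{392} + \frac{69}{5} = \frac{27533}{1960} \approx 14.047$)
$Z{\left(12,-22 \right)} X = \left(-5\right) \frac{27533}{1960} = - \frac{27533}{392}$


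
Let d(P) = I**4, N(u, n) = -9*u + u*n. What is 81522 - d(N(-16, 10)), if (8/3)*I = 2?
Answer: 20869551/256 ≈ 81522.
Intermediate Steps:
I = 3/4 (I = (3/8)*2 = 3/4 ≈ 0.75000)
N(u, n) = -9*u + n*u
d(P) = 81/256 (d(P) = (3/4)**4 = 81/256)
81522 - d(N(-16, 10)) = 81522 - 1*81/256 = 81522 - 81/256 = 20869551/256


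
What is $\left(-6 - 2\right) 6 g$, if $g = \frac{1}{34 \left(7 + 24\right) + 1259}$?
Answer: $- \frac{16}{771} \approx -0.020752$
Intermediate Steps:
$g = \frac{1}{2313}$ ($g = \frac{1}{34 \cdot 31 + 1259} = \frac{1}{1054 + 1259} = \frac{1}{2313} \approx 0.00043234$)
$\left(-6 - 2\right) 6 g = \left(-6 - 2\right) 6 \cdot \frac{1}{2313} = \left(-8\right) 6 \cdot \frac{1}{2313} = \left(-48\right) \frac{1}{2313} = - \frac{16}{771}$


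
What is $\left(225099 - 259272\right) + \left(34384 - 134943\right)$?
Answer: $-134732$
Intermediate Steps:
$\left(225099 - 259272\right) + \left(34384 - 134943\right) = -34173 - 100559 = -134732$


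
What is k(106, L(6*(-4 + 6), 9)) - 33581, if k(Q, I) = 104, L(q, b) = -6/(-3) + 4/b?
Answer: -33477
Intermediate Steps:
L(q, b) = 2 + 4/b (L(q, b) = -6*(-⅓) + 4/b = 2 + 4/b)
k(106, L(6*(-4 + 6), 9)) - 33581 = 104 - 33581 = -33477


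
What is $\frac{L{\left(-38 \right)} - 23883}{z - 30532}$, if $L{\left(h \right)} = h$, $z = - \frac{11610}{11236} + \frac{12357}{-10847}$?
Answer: $\frac{1457708566766}{1860705021733} \approx 0.78342$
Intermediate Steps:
$z = - \frac{132388461}{60938446}$ ($z = \left(-11610\right) \frac{1}{11236} + 12357 \left(- \frac{1}{10847}\right) = - \frac{5805}{5618} - \frac{12357}{10847} = - \frac{132388461}{60938446} \approx -2.1725$)
$\frac{L{\left(-38 \right)} - 23883}{z - 30532} = \frac{-38 - 23883}{- \frac{132388461}{60938446} - 30532} = - \frac{23921}{- \frac{1860705021733}{60938446}} = \left(-23921\right) \left(- \frac{60938446}{1860705021733}\right) = \frac{1457708566766}{1860705021733}$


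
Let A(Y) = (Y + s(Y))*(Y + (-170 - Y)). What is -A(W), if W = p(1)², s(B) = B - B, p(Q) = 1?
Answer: 170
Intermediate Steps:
s(B) = 0
W = 1 (W = 1² = 1)
A(Y) = -170*Y (A(Y) = (Y + 0)*(Y + (-170 - Y)) = Y*(-170) = -170*Y)
-A(W) = -(-170) = -1*(-170) = 170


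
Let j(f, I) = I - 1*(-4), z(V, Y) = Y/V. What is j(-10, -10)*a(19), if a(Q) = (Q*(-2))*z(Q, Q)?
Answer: 228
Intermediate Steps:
a(Q) = -2*Q (a(Q) = (Q*(-2))*(Q/Q) = -2*Q*1 = -2*Q)
j(f, I) = 4 + I (j(f, I) = I + 4 = 4 + I)
j(-10, -10)*a(19) = (4 - 10)*(-2*19) = -6*(-38) = 228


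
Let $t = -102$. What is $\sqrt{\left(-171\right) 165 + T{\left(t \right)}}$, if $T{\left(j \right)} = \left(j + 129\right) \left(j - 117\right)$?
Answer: $12 i \sqrt{237} \approx 184.74 i$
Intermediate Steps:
$T{\left(j \right)} = \left(-117 + j\right) \left(129 + j\right)$ ($T{\left(j \right)} = \left(129 + j\right) \left(j - 117\right) = \left(129 + j\right) \left(-117 + j\right) = \left(-117 + j\right) \left(129 + j\right)$)
$\sqrt{\left(-171\right) 165 + T{\left(t \right)}} = \sqrt{\left(-171\right) 165 + \left(-15093 + \left(-102\right)^{2} + 12 \left(-102\right)\right)} = \sqrt{-28215 - 5913} = \sqrt{-34128} = 12 i \sqrt{237}$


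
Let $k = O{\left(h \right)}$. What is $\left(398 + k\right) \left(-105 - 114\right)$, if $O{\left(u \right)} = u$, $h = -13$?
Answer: $-84315$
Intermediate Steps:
$k = -13$
$\left(398 + k\right) \left(-105 - 114\right) = \left(398 - 13\right) \left(-105 - 114\right) = 385 \left(-219\right) = -84315$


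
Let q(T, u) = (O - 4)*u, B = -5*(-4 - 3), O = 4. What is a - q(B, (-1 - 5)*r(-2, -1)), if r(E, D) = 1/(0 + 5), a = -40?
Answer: -40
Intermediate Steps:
r(E, D) = ⅕ (r(E, D) = 1/5 = ⅕)
B = 35 (B = -5*(-7) = 35)
q(T, u) = 0 (q(T, u) = (4 - 4)*u = 0*u = 0)
a - q(B, (-1 - 5)*r(-2, -1)) = -40 - 1*0 = -40 + 0 = -40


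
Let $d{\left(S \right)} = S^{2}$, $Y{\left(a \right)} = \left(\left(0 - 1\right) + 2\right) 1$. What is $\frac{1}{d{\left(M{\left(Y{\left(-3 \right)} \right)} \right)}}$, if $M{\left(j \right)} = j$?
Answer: $1$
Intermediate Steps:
$Y{\left(a \right)} = 1$ ($Y{\left(a \right)} = \left(-1 + 2\right) 1 = 1 \cdot 1 = 1$)
$\frac{1}{d{\left(M{\left(Y{\left(-3 \right)} \right)} \right)}} = \frac{1}{1^{2}} = 1^{-1} = 1$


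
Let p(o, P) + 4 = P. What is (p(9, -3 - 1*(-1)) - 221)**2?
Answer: 51529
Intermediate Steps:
p(o, P) = -4 + P
(p(9, -3 - 1*(-1)) - 221)**2 = ((-4 + (-3 - 1*(-1))) - 221)**2 = ((-4 + (-3 + 1)) - 221)**2 = ((-4 - 2) - 221)**2 = (-6 - 221)**2 = (-227)**2 = 51529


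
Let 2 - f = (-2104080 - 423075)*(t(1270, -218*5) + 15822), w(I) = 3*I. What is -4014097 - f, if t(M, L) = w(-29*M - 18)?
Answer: 239373161811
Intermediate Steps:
t(M, L) = -54 - 87*M (t(M, L) = 3*(-29*M - 18) = 3*(-18 - 29*M) = -54 - 87*M)
f = -239377175908 (f = 2 - (-2104080 - 423075)*((-54 - 87*1270) + 15822) = 2 - (-2527155)*((-54 - 110490) + 15822) = 2 - (-2527155)*(-110544 + 15822) = 2 - (-2527155)*(-94722) = 2 - 1*239377175910 = 2 - 239377175910 = -239377175908)
-4014097 - f = -4014097 - 1*(-239377175908) = -4014097 + 239377175908 = 239373161811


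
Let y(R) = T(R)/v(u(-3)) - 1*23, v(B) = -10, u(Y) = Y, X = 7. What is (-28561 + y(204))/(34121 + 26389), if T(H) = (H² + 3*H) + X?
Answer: -13123/24204 ≈ -0.54218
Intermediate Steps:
T(H) = 7 + H² + 3*H (T(H) = (H² + 3*H) + 7 = 7 + H² + 3*H)
y(R) = -237/10 - 3*R/10 - R²/10 (y(R) = (7 + R² + 3*R)/(-10) - 1*23 = (7 + R² + 3*R)*(-⅒) - 23 = (-7/10 - 3*R/10 - R²/10) - 23 = -237/10 - 3*R/10 - R²/10)
(-28561 + y(204))/(34121 + 26389) = (-28561 + (-237/10 - 3/10*204 - ⅒*204²))/(34121 + 26389) = (-28561 + (-237/10 - 306/5 - ⅒*41616))/60510 = (-28561 + (-237/10 - 306/5 - 20808/5))*(1/60510) = (-28561 - 8493/2)*(1/60510) = -65615/2*1/60510 = -13123/24204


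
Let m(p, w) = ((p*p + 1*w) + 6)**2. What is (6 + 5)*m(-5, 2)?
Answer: 11979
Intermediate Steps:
m(p, w) = (6 + w + p**2)**2 (m(p, w) = ((p**2 + w) + 6)**2 = ((w + p**2) + 6)**2 = (6 + w + p**2)**2)
(6 + 5)*m(-5, 2) = (6 + 5)*(6 + 2 + (-5)**2)**2 = 11*(6 + 2 + 25)**2 = 11*33**2 = 11*1089 = 11979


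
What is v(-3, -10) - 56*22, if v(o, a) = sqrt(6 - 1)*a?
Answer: -1232 - 10*sqrt(5) ≈ -1254.4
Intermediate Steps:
v(o, a) = a*sqrt(5) (v(o, a) = sqrt(5)*a = a*sqrt(5))
v(-3, -10) - 56*22 = -10*sqrt(5) - 56*22 = -10*sqrt(5) - 1232 = -1232 - 10*sqrt(5)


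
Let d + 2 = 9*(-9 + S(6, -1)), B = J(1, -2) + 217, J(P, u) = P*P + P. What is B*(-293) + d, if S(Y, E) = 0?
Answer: -64250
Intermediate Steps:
J(P, u) = P + P² (J(P, u) = P² + P = P + P²)
B = 219 (B = 1*(1 + 1) + 217 = 1*2 + 217 = 2 + 217 = 219)
d = -83 (d = -2 + 9*(-9 + 0) = -2 + 9*(-9) = -2 - 81 = -83)
B*(-293) + d = 219*(-293) - 83 = -64167 - 83 = -64250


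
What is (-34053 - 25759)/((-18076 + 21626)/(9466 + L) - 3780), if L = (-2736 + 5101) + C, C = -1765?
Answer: 301033796/19022965 ≈ 15.825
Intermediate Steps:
L = 600 (L = (-2736 + 5101) - 1765 = 2365 - 1765 = 600)
(-34053 - 25759)/((-18076 + 21626)/(9466 + L) - 3780) = (-34053 - 25759)/((-18076 + 21626)/(9466 + 600) - 3780) = -59812/(3550/10066 - 3780) = -59812/(3550*(1/10066) - 3780) = -59812/(1775/5033 - 3780) = -59812/(-19022965/5033) = -59812*(-5033/19022965) = 301033796/19022965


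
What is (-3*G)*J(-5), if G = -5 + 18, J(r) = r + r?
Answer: 390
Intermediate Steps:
J(r) = 2*r
G = 13
(-3*G)*J(-5) = (-3*13)*(2*(-5)) = -39*(-10) = 390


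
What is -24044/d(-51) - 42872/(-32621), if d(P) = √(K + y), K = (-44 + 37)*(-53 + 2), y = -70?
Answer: 42872/32621 - 24044*√287/287 ≈ -1418.0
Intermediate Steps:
K = 357 (K = -7*(-51) = 357)
d(P) = √287 (d(P) = √(357 - 70) = √287)
-24044/d(-51) - 42872/(-32621) = -24044*√287/287 - 42872/(-32621) = -24044*√287/287 - 42872*(-1/32621) = -24044*√287/287 + 42872/32621 = 42872/32621 - 24044*√287/287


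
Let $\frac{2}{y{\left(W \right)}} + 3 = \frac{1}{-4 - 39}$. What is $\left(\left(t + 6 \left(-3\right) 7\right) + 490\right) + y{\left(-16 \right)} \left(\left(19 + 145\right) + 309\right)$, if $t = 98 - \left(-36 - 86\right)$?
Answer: $\frac{17621}{65} \approx 271.09$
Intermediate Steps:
$y{\left(W \right)} = - \frac{43}{65}$ ($y{\left(W \right)} = \frac{2}{-3 + \frac{1}{-4 - 39}} = \frac{2}{-3 + \frac{1}{-43}} = \frac{2}{-3 - \frac{1}{43}} = \frac{2}{- \frac{130}{43}} = 2 \left(- \frac{43}{130}\right) = - \frac{43}{65}$)
$t = 220$ ($t = 98 - -122 = 98 + 122 = 220$)
$\left(\left(t + 6 \left(-3\right) 7\right) + 490\right) + y{\left(-16 \right)} \left(\left(19 + 145\right) + 309\right) = \left(\left(220 + 6 \left(-3\right) 7\right) + 490\right) - \frac{43 \left(\left(19 + 145\right) + 309\right)}{65} = \left(\left(220 - 126\right) + 490\right) - \frac{43 \left(164 + 309\right)}{65} = \left(\left(220 - 126\right) + 490\right) - \frac{20339}{65} = \left(94 + 490\right) - \frac{20339}{65} = 584 - \frac{20339}{65} = \frac{17621}{65}$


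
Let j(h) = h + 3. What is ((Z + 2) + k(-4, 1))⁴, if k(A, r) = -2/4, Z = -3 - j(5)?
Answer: 130321/16 ≈ 8145.1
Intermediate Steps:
j(h) = 3 + h
Z = -11 (Z = -3 - (3 + 5) = -3 - 1*8 = -3 - 8 = -11)
k(A, r) = -½ (k(A, r) = -2*¼ = -½)
((Z + 2) + k(-4, 1))⁴ = ((-11 + 2) - ½)⁴ = (-9 - ½)⁴ = (-19/2)⁴ = 130321/16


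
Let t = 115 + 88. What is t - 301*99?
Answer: -29596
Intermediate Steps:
t = 203
t - 301*99 = 203 - 301*99 = 203 - 29799 = -29596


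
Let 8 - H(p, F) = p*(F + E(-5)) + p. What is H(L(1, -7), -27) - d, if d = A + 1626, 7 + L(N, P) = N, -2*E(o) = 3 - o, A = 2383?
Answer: -4181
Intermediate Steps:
E(o) = -3/2 + o/2 (E(o) = -(3 - o)/2 = -3/2 + o/2)
L(N, P) = -7 + N
H(p, F) = 8 - p - p*(-4 + F) (H(p, F) = 8 - (p*(F + (-3/2 + (1/2)*(-5))) + p) = 8 - (p*(F + (-3/2 - 5/2)) + p) = 8 - (p*(F - 4) + p) = 8 - (p*(-4 + F) + p) = 8 - (p + p*(-4 + F)) = 8 + (-p - p*(-4 + F)) = 8 - p - p*(-4 + F))
d = 4009 (d = 2383 + 1626 = 4009)
H(L(1, -7), -27) - d = (8 + 3*(-7 + 1) - 1*(-27)*(-7 + 1)) - 1*4009 = (8 + 3*(-6) - 1*(-27)*(-6)) - 4009 = (8 - 18 - 162) - 4009 = -172 - 4009 = -4181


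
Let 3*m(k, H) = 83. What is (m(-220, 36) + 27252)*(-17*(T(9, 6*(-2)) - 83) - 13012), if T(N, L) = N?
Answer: -320645202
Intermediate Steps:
m(k, H) = 83/3 (m(k, H) = (⅓)*83 = 83/3)
(m(-220, 36) + 27252)*(-17*(T(9, 6*(-2)) - 83) - 13012) = (83/3 + 27252)*(-17*(9 - 83) - 13012) = 81839*(-17*(-74) - 13012)/3 = 81839*(1258 - 13012)/3 = (81839/3)*(-11754) = -320645202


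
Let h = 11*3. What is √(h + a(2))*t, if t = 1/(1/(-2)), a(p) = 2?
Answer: -2*√35 ≈ -11.832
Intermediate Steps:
h = 33
t = -2 (t = 1/(-½) = -2)
√(h + a(2))*t = √(33 + 2)*(-2) = √35*(-2) = -2*√35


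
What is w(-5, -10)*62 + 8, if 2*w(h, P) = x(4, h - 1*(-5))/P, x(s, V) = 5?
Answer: -15/2 ≈ -7.5000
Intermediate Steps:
w(h, P) = 5/(2*P) (w(h, P) = (5/P)/2 = 5/(2*P))
w(-5, -10)*62 + 8 = ((5/2)/(-10))*62 + 8 = ((5/2)*(-1/10))*62 + 8 = -1/4*62 + 8 = -31/2 + 8 = -15/2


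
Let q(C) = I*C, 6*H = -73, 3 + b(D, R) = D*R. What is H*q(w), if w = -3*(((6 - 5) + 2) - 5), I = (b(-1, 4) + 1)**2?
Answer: -2628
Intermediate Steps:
b(D, R) = -3 + D*R
H = -73/6 (H = (1/6)*(-73) = -73/6 ≈ -12.167)
I = 36 (I = ((-3 - 1*4) + 1)**2 = ((-3 - 4) + 1)**2 = (-7 + 1)**2 = (-6)**2 = 36)
w = 6 (w = -3*((1 + 2) - 5) = -3*(3 - 5) = -3*(-2) = 6)
q(C) = 36*C
H*q(w) = -438*6 = -73/6*216 = -2628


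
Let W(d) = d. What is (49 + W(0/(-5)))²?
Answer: 2401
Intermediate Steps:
(49 + W(0/(-5)))² = (49 + 0/(-5))² = (49 + 0*(-⅕))² = (49 + 0)² = 49² = 2401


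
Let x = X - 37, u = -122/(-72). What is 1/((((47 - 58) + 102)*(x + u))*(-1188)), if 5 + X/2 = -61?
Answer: 1/18087069 ≈ 5.5288e-8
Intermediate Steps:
X = -132 (X = -10 + 2*(-61) = -10 - 122 = -132)
u = 61/36 (u = -122*(-1/72) = 61/36 ≈ 1.6944)
x = -169 (x = -132 - 37 = -169)
1/((((47 - 58) + 102)*(x + u))*(-1188)) = 1/((((47 - 58) + 102)*(-169 + 61/36))*(-1188)) = 1/(((-11 + 102)*(-6023/36))*(-1188)) = 1/((91*(-6023/36))*(-1188)) = 1/(-548093/36*(-1188)) = 1/18087069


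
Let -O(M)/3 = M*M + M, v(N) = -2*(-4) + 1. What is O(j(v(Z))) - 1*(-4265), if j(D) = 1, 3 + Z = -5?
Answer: 4259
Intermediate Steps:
Z = -8 (Z = -3 - 5 = -8)
v(N) = 9 (v(N) = 8 + 1 = 9)
O(M) = -3*M - 3*M² (O(M) = -3*(M*M + M) = -3*(M² + M) = -3*(M + M²) = -3*M - 3*M²)
O(j(v(Z))) - 1*(-4265) = -3*1*(1 + 1) - 1*(-4265) = -3*1*2 + 4265 = -6 + 4265 = 4259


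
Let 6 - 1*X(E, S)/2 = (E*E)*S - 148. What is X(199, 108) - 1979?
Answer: -8555487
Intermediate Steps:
X(E, S) = 308 - 2*S*E² (X(E, S) = 12 - 2*((E*E)*S - 148) = 12 - 2*(E²*S - 148) = 12 - 2*(S*E² - 148) = 12 - 2*(-148 + S*E²) = 12 + (296 - 2*S*E²) = 308 - 2*S*E²)
X(199, 108) - 1979 = (308 - 2*108*199²) - 1979 = (308 - 2*108*39601) - 1979 = (308 - 8553816) - 1979 = -8553508 - 1979 = -8555487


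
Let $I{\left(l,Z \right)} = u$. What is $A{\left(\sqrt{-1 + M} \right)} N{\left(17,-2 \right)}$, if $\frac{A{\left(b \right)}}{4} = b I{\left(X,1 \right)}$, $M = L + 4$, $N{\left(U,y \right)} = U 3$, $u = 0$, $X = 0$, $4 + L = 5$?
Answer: $0$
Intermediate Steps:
$L = 1$ ($L = -4 + 5 = 1$)
$I{\left(l,Z \right)} = 0$
$N{\left(U,y \right)} = 3 U$
$M = 5$ ($M = 1 + 4 = 5$)
$A{\left(b \right)} = 0$ ($A{\left(b \right)} = 4 b 0 = 4 \cdot 0 = 0$)
$A{\left(\sqrt{-1 + M} \right)} N{\left(17,-2 \right)} = 0 \cdot 3 \cdot 17 = 0 \cdot 51 = 0$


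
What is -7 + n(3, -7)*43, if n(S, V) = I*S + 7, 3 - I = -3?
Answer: 1068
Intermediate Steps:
I = 6 (I = 3 - 1*(-3) = 3 + 3 = 6)
n(S, V) = 7 + 6*S (n(S, V) = 6*S + 7 = 7 + 6*S)
-7 + n(3, -7)*43 = -7 + (7 + 6*3)*43 = -7 + (7 + 18)*43 = -7 + 25*43 = -7 + 1075 = 1068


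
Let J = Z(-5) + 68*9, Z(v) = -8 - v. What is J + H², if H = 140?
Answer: 20209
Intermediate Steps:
J = 609 (J = (-8 - 1*(-5)) + 68*9 = (-8 + 5) + 612 = -3 + 612 = 609)
J + H² = 609 + 140² = 609 + 19600 = 20209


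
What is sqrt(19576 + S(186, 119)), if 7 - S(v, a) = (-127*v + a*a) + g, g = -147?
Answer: sqrt(29191) ≈ 170.85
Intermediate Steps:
S(v, a) = 154 - a**2 + 127*v (S(v, a) = 7 - ((-127*v + a*a) - 147) = 7 - ((-127*v + a**2) - 147) = 7 - ((a**2 - 127*v) - 147) = 7 - (-147 + a**2 - 127*v) = 7 + (147 - a**2 + 127*v) = 154 - a**2 + 127*v)
sqrt(19576 + S(186, 119)) = sqrt(19576 + (154 - 1*119**2 + 127*186)) = sqrt(19576 + (154 - 1*14161 + 23622)) = sqrt(19576 + (154 - 14161 + 23622)) = sqrt(19576 + 9615) = sqrt(29191)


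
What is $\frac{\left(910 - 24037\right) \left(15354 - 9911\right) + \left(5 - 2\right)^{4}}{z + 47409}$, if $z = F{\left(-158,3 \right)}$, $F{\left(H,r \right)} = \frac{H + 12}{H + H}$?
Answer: $- \frac{3977813688}{1498139} \approx -2655.2$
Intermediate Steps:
$F{\left(H,r \right)} = \frac{12 + H}{2 H}$
$z = \frac{73}{158}$ ($z = \frac{12 - 158}{2 \left(-158\right)} = \frac{1}{2} \left(- \frac{1}{158}\right) \left(-146\right) = \frac{73}{158} \approx 0.46203$)
$\frac{\left(910 - 24037\right) \left(15354 - 9911\right) + \left(5 - 2\right)^{4}}{z + 47409} = \frac{\left(910 - 24037\right) \left(15354 - 9911\right) + \left(5 - 2\right)^{4}}{\frac{73}{158} + 47409} = \frac{\left(-23127\right) 5443 + \left(5 - 2\right)^{4}}{\frac{7490695}{158}} = \left(-125880261 + 3^{4}\right) \frac{158}{7490695} = \left(-125880261 + 81\right) \frac{158}{7490695} = \left(-125880180\right) \frac{158}{7490695} = - \frac{3977813688}{1498139}$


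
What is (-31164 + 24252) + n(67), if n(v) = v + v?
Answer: -6778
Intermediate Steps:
n(v) = 2*v
(-31164 + 24252) + n(67) = (-31164 + 24252) + 2*67 = -6912 + 134 = -6778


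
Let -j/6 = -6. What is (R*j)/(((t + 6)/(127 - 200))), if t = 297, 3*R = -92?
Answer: 26864/101 ≈ 265.98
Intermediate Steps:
R = -92/3 (R = (1/3)*(-92) = -92/3 ≈ -30.667)
j = 36 (j = -6*(-6) = 36)
(R*j)/(((t + 6)/(127 - 200))) = (-92/3*36)/(((297 + 6)/(127 - 200))) = -1104/(303/(-73)) = -1104/(303*(-1/73)) = -1104/(-303/73) = -1104*(-73/303) = 26864/101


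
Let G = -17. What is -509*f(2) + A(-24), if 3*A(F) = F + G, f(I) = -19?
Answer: 28972/3 ≈ 9657.3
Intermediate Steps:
A(F) = -17/3 + F/3 (A(F) = (F - 17)/3 = (-17 + F)/3 = -17/3 + F/3)
-509*f(2) + A(-24) = -509*(-19) + (-17/3 + (⅓)*(-24)) = 9671 + (-17/3 - 8) = 9671 - 41/3 = 28972/3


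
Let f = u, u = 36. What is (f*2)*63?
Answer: 4536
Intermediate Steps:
f = 36
(f*2)*63 = (36*2)*63 = 72*63 = 4536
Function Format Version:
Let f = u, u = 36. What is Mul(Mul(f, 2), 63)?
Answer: 4536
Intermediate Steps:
f = 36
Mul(Mul(f, 2), 63) = Mul(Mul(36, 2), 63) = Mul(72, 63) = 4536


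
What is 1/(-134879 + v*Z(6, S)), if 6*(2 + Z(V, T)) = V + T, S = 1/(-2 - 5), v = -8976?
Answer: -7/879825 ≈ -7.9561e-6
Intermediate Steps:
S = -1/7 (S = 1/(-7) = -1/7 ≈ -0.14286)
Z(V, T) = -2 + T/6 + V/6 (Z(V, T) = -2 + (V + T)/6 = -2 + (T + V)/6 = -2 + (T/6 + V/6) = -2 + T/6 + V/6)
1/(-134879 + v*Z(6, S)) = 1/(-134879 - 8976*(-2 + (1/6)*(-1/7) + (1/6)*6)) = 1/(-134879 - 8976*(-2 - 1/42 + 1)) = 1/(-134879 - 8976*(-43/42)) = 1/(-134879 + 64328/7) = 1/(-879825/7) = -7/879825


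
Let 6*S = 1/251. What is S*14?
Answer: 7/753 ≈ 0.0092961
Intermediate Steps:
S = 1/1506 (S = (⅙)/251 = (⅙)*(1/251) = 1/1506 ≈ 0.00066401)
S*14 = (1/1506)*14 = 7/753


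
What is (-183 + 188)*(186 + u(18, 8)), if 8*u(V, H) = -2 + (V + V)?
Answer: 3805/4 ≈ 951.25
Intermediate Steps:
u(V, H) = -¼ + V/4 (u(V, H) = (-2 + (V + V))/8 = (-2 + 2*V)/8 = -¼ + V/4)
(-183 + 188)*(186 + u(18, 8)) = (-183 + 188)*(186 + (-¼ + (¼)*18)) = 5*(186 + (-¼ + 9/2)) = 5*(186 + 17/4) = 5*(761/4) = 3805/4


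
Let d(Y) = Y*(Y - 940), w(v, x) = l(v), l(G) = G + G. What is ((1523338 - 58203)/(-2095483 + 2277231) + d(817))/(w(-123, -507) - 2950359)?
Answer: 2608939019/76609508220 ≈ 0.034055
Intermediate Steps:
l(G) = 2*G
w(v, x) = 2*v
d(Y) = Y*(-940 + Y)
((1523338 - 58203)/(-2095483 + 2277231) + d(817))/(w(-123, -507) - 2950359) = ((1523338 - 58203)/(-2095483 + 2277231) + 817*(-940 + 817))/(2*(-123) - 2950359) = (1465135/181748 + 817*(-123))/(-246 - 2950359) = (1465135*(1/181748) - 100491)/(-2950605) = (209305/25964 - 100491)*(-1/2950605) = -2608939019/25964*(-1/2950605) = 2608939019/76609508220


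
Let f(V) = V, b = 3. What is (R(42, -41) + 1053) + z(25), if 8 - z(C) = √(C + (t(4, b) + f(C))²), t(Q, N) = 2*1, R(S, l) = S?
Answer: 1103 - √754 ≈ 1075.5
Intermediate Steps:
t(Q, N) = 2
z(C) = 8 - √(C + (2 + C)²)
(R(42, -41) + 1053) + z(25) = (42 + 1053) + (8 - √(25 + (2 + 25)²)) = 1095 + (8 - √(25 + 27²)) = 1095 + (8 - √(25 + 729)) = 1095 + (8 - √754) = 1103 - √754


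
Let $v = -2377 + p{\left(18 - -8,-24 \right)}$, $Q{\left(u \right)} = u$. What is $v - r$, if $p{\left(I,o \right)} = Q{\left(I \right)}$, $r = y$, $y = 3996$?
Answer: $-6347$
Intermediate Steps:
$r = 3996$
$p{\left(I,o \right)} = I$
$v = -2351$ ($v = -2377 + \left(18 - -8\right) = -2377 + \left(18 + 8\right) = -2377 + 26 = -2351$)
$v - r = -2351 - 3996 = -6347$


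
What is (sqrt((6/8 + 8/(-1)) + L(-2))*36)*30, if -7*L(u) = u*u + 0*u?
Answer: 540*I*sqrt(1533)/7 ≈ 3020.4*I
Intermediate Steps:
L(u) = -u**2/7 (L(u) = -(u*u + 0*u)/7 = -(u**2 + 0)/7 = -u**2/7)
(sqrt((6/8 + 8/(-1)) + L(-2))*36)*30 = (sqrt((6/8 + 8/(-1)) - 1/7*(-2)**2)*36)*30 = (sqrt((6*(1/8) + 8*(-1)) - 1/7*4)*36)*30 = (sqrt((3/4 - 8) - 4/7)*36)*30 = (sqrt(-29/4 - 4/7)*36)*30 = (sqrt(-219/28)*36)*30 = ((I*sqrt(1533)/14)*36)*30 = (18*I*sqrt(1533)/7)*30 = 540*I*sqrt(1533)/7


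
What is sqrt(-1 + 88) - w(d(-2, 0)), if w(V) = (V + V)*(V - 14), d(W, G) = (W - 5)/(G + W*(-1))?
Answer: -245/2 + sqrt(87) ≈ -113.17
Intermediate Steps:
d(W, G) = (-5 + W)/(G - W)
w(V) = 2*V*(-14 + V) (w(V) = (2*V)*(-14 + V) = 2*V*(-14 + V))
sqrt(-1 + 88) - w(d(-2, 0)) = sqrt(-1 + 88) - 2*(-5 - 2)/(0 - 1*(-2))*(-14 + (-5 - 2)/(0 - 1*(-2))) = sqrt(87) - 2*-7/(0 + 2)*(-14 - 7/(0 + 2)) = sqrt(87) - 2*-7/2*(-14 - 7/2) = sqrt(87) - 2*(1/2)*(-7)*(-14 + (1/2)*(-7)) = sqrt(87) - 2*(-7)*(-14 - 7/2)/2 = sqrt(87) - 2*(-7)*(-35)/(2*2) = sqrt(87) - 1*245/2 = sqrt(87) - 245/2 = -245/2 + sqrt(87)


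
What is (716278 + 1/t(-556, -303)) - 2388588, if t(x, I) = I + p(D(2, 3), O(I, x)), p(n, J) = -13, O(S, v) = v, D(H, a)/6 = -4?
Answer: -528449961/316 ≈ -1.6723e+6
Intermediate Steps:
D(H, a) = -24 (D(H, a) = 6*(-4) = -24)
t(x, I) = -13 + I (t(x, I) = I - 13 = -13 + I)
(716278 + 1/t(-556, -303)) - 2388588 = (716278 + 1/(-13 - 303)) - 2388588 = (716278 + 1/(-316)) - 2388588 = (716278 - 1/316) - 2388588 = 226343847/316 - 2388588 = -528449961/316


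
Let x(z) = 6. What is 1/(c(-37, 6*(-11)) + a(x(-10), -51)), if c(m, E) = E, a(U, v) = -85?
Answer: -1/151 ≈ -0.0066225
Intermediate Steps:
1/(c(-37, 6*(-11)) + a(x(-10), -51)) = 1/(6*(-11) - 85) = 1/(-66 - 85) = 1/(-151) = -1/151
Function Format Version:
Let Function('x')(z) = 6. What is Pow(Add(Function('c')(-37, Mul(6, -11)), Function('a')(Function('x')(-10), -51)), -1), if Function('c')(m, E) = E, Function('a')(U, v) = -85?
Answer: Rational(-1, 151) ≈ -0.0066225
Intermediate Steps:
Pow(Add(Function('c')(-37, Mul(6, -11)), Function('a')(Function('x')(-10), -51)), -1) = Pow(Add(Mul(6, -11), -85), -1) = Pow(Add(-66, -85), -1) = Pow(-151, -1) = Rational(-1, 151)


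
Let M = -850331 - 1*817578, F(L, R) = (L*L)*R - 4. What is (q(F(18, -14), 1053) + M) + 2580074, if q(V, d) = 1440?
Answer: 913605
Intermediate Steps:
F(L, R) = -4 + R*L**2 (F(L, R) = L**2*R - 4 = R*L**2 - 4 = -4 + R*L**2)
M = -1667909 (M = -850331 - 817578 = -1667909)
(q(F(18, -14), 1053) + M) + 2580074 = (1440 - 1667909) + 2580074 = -1666469 + 2580074 = 913605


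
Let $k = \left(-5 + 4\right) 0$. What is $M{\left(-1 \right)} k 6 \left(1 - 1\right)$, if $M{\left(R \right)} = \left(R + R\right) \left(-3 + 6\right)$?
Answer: $0$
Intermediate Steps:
$M{\left(R \right)} = 6 R$ ($M{\left(R \right)} = 2 R 3 = 6 R$)
$k = 0$ ($k = \left(-1\right) 0 = 0$)
$M{\left(-1 \right)} k 6 \left(1 - 1\right) = 6 \left(-1\right) 0 \cdot 6 \left(1 - 1\right) = \left(-6\right) 0 \cdot 6 \cdot 0 = 0 \cdot 0 = 0$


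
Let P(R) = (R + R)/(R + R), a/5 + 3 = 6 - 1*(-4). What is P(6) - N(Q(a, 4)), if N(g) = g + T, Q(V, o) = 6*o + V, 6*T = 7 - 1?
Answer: -59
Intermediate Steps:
a = 35 (a = -15 + 5*(6 - 1*(-4)) = -15 + 5*(6 + 4) = -15 + 5*10 = -15 + 50 = 35)
T = 1 (T = (7 - 1)/6 = (1/6)*6 = 1)
P(R) = 1 (P(R) = (2*R)/((2*R)) = (2*R)*(1/(2*R)) = 1)
Q(V, o) = V + 6*o
N(g) = 1 + g (N(g) = g + 1 = 1 + g)
P(6) - N(Q(a, 4)) = 1 - (1 + (35 + 6*4)) = 1 - (1 + (35 + 24)) = 1 - (1 + 59) = 1 - 1*60 = 1 - 60 = -59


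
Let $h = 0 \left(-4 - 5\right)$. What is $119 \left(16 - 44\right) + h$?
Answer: $-3332$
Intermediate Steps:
$h = 0$ ($h = 0 \left(-9\right) = 0$)
$119 \left(16 - 44\right) + h = 119 \left(16 - 44\right) + 0 = 119 \left(-28\right) + 0 = -3332 + 0 = -3332$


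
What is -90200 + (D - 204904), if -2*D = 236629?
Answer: -826837/2 ≈ -4.1342e+5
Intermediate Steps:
D = -236629/2 (D = -½*236629 = -236629/2 ≈ -1.1831e+5)
-90200 + (D - 204904) = -90200 + (-236629/2 - 204904) = -90200 - 646437/2 = -826837/2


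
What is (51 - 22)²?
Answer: 841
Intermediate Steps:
(51 - 22)² = 29² = 841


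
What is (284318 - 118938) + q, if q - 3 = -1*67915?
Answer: 97468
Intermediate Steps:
q = -67912 (q = 3 - 1*67915 = 3 - 67915 = -67912)
(284318 - 118938) + q = (284318 - 118938) - 67912 = 165380 - 67912 = 97468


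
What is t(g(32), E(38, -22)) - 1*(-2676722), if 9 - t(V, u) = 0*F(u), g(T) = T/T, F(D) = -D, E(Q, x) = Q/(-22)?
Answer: 2676731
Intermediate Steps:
E(Q, x) = -Q/22 (E(Q, x) = Q*(-1/22) = -Q/22)
g(T) = 1
t(V, u) = 9 (t(V, u) = 9 - 0*(-u) = 9 - 1*0 = 9 + 0 = 9)
t(g(32), E(38, -22)) - 1*(-2676722) = 9 - 1*(-2676722) = 9 + 2676722 = 2676731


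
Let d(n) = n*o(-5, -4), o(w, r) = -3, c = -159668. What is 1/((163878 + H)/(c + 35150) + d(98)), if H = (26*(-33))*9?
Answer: -20753/6127408 ≈ -0.0033869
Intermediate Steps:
H = -7722 (H = -858*9 = -7722)
d(n) = -3*n (d(n) = n*(-3) = -3*n)
1/((163878 + H)/(c + 35150) + d(98)) = 1/((163878 - 7722)/(-159668 + 35150) - 3*98) = 1/(156156/(-124518) - 294) = 1/(156156*(-1/124518) - 294) = 1/(-26026/20753 - 294) = 1/(-6127408/20753) = -20753/6127408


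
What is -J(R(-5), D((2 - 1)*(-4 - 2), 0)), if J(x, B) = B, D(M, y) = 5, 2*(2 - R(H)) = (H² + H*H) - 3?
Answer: -5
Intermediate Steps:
R(H) = 7/2 - H² (R(H) = 2 - ((H² + H*H) - 3)/2 = 2 - ((H² + H²) - 3)/2 = 2 - (2*H² - 3)/2 = 2 - (-3 + 2*H²)/2 = 2 + (3/2 - H²) = 7/2 - H²)
-J(R(-5), D((2 - 1)*(-4 - 2), 0)) = -1*5 = -5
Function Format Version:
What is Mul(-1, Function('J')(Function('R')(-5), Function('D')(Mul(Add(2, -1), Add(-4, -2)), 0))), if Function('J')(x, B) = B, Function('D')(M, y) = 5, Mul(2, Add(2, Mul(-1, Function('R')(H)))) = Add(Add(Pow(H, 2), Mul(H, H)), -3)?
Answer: -5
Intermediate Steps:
Function('R')(H) = Add(Rational(7, 2), Mul(-1, Pow(H, 2))) (Function('R')(H) = Add(2, Mul(Rational(-1, 2), Add(Add(Pow(H, 2), Mul(H, H)), -3))) = Add(2, Mul(Rational(-1, 2), Add(Add(Pow(H, 2), Pow(H, 2)), -3))) = Add(2, Mul(Rational(-1, 2), Add(Mul(2, Pow(H, 2)), -3))) = Add(2, Mul(Rational(-1, 2), Add(-3, Mul(2, Pow(H, 2))))) = Add(2, Add(Rational(3, 2), Mul(-1, Pow(H, 2)))) = Add(Rational(7, 2), Mul(-1, Pow(H, 2))))
Mul(-1, Function('J')(Function('R')(-5), Function('D')(Mul(Add(2, -1), Add(-4, -2)), 0))) = Mul(-1, 5) = -5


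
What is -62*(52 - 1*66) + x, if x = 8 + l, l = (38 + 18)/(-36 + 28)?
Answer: 869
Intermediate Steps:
l = -7 (l = 56/(-8) = 56*(-1/8) = -7)
x = 1 (x = 8 - 7 = 1)
-62*(52 - 1*66) + x = -62*(52 - 1*66) + 1 = -62*(52 - 66) + 1 = -62*(-14) + 1 = 868 + 1 = 869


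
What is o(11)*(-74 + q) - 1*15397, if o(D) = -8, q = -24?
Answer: -14613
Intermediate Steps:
o(11)*(-74 + q) - 1*15397 = -8*(-74 - 24) - 1*15397 = -8*(-98) - 15397 = 784 - 15397 = -14613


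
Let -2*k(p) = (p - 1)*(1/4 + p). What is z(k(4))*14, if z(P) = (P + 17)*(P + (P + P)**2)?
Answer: 1486905/64 ≈ 23233.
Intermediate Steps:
k(p) = -(-1 + p)*(1/4 + p)/2 (k(p) = -(p - 1)*(1/4 + p)/2 = -(-1 + p)*(1/4 + p)/2)
z(P) = (17 + P)*(P + 4*P**2) (z(P) = (17 + P)*(P + (2*P)**2) = (17 + P)*(P + 4*P**2))
z(k(4))*14 = ((1/8 - 1/2*4**2 + (3/8)*4)*(17 + 4*(1/8 - 1/2*4**2 + (3/8)*4)**2 + 69*(1/8 - 1/2*4**2 + (3/8)*4)))*14 = ((1/8 - 1/2*16 + 3/2)*(17 + 4*(1/8 - 1/2*16 + 3/2)**2 + 69*(1/8 - 1/2*16 + 3/2)))*14 = ((1/8 - 8 + 3/2)*(17 + 4*(1/8 - 8 + 3/2)**2 + 69*(1/8 - 8 + 3/2)))*14 = -51*(17 + 4*(-51/8)**2 + 69*(-51/8))/8*14 = -51*(17 + 4*(2601/64) - 3519/8)/8*14 = -51*(17 + 2601/16 - 3519/8)/8*14 = -51/8*(-4165/16)*14 = (212415/128)*14 = 1486905/64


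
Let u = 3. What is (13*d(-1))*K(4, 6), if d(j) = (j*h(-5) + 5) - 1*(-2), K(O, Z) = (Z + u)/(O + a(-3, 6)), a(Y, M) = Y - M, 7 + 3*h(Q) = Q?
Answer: -1287/5 ≈ -257.40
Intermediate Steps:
h(Q) = -7/3 + Q/3
K(O, Z) = (3 + Z)/(-9 + O) (K(O, Z) = (Z + 3)/(O + (-3 - 1*6)) = (3 + Z)/(O + (-3 - 6)) = (3 + Z)/(O - 9) = (3 + Z)/(-9 + O))
d(j) = 7 - 4*j (d(j) = (j*(-7/3 + (⅓)*(-5)) + 5) - 1*(-2) = (j*(-7/3 - 5/3) + 5) + 2 = (j*(-4) + 5) + 2 = (-4*j + 5) + 2 = (5 - 4*j) + 2 = 7 - 4*j)
(13*d(-1))*K(4, 6) = (13*(7 - 4*(-1)))*((3 + 6)/(-9 + 4)) = (13*(7 + 4))*(9/(-5)) = (13*11)*(-⅕*9) = 143*(-9/5) = -1287/5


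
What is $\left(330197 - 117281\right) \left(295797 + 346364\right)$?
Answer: $136726351476$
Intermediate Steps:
$\left(330197 - 117281\right) \left(295797 + 346364\right) = 212916 \cdot 642161 = 136726351476$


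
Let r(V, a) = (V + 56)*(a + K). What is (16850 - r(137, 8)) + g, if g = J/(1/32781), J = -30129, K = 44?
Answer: -987651935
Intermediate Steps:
r(V, a) = (44 + a)*(56 + V) (r(V, a) = (V + 56)*(a + 44) = (56 + V)*(44 + a) = (44 + a)*(56 + V))
g = -987658749 (g = -30129/(1/32781) = -30129/1/32781 = -30129*32781 = -987658749)
(16850 - r(137, 8)) + g = (16850 - (2464 + 44*137 + 56*8 + 137*8)) - 987658749 = (16850 - (2464 + 6028 + 448 + 1096)) - 987658749 = (16850 - 1*10036) - 987658749 = (16850 - 10036) - 987658749 = 6814 - 987658749 = -987651935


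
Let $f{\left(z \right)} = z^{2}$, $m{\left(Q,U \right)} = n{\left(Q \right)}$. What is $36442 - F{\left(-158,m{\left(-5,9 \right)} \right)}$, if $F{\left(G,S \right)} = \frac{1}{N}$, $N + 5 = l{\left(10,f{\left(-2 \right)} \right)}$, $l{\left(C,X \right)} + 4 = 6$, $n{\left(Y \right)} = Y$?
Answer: $\frac{109327}{3} \approx 36442.0$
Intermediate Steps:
$m{\left(Q,U \right)} = Q$
$l{\left(C,X \right)} = 2$ ($l{\left(C,X \right)} = -4 + 6 = 2$)
$N = -3$ ($N = -5 + 2 = -3$)
$F{\left(G,S \right)} = - \frac{1}{3}$ ($F{\left(G,S \right)} = \frac{1}{-3} = - \frac{1}{3}$)
$36442 - F{\left(-158,m{\left(-5,9 \right)} \right)} = 36442 - - \frac{1}{3} = 36442 + \frac{1}{3} = \frac{109327}{3}$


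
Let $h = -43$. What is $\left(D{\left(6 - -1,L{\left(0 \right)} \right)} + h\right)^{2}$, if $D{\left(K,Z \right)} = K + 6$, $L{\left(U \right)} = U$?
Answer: $900$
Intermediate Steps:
$D{\left(K,Z \right)} = 6 + K$
$\left(D{\left(6 - -1,L{\left(0 \right)} \right)} + h\right)^{2} = \left(\left(6 + \left(6 - -1\right)\right) - 43\right)^{2} = \left(\left(6 + \left(6 + 1\right)\right) - 43\right)^{2} = \left(\left(6 + 7\right) - 43\right)^{2} = \left(13 - 43\right)^{2} = \left(-30\right)^{2} = 900$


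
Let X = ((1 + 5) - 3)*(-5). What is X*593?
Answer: -8895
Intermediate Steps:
X = -15 (X = (6 - 3)*(-5) = 3*(-5) = -15)
X*593 = -15*593 = -8895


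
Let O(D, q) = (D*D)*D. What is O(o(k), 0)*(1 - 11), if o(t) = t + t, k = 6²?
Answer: -3732480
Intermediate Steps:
k = 36
o(t) = 2*t
O(D, q) = D³ (O(D, q) = D²*D = D³)
O(o(k), 0)*(1 - 11) = (2*36)³*(1 - 11) = 72³*(-10) = 373248*(-10) = -3732480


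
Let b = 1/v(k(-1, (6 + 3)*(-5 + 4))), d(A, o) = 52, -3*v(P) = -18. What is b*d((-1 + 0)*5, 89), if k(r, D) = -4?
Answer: 26/3 ≈ 8.6667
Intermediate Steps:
v(P) = 6 (v(P) = -1/3*(-18) = 6)
b = 1/6 ≈ 0.16667
b*d((-1 + 0)*5, 89) = (1/6)*52 = 26/3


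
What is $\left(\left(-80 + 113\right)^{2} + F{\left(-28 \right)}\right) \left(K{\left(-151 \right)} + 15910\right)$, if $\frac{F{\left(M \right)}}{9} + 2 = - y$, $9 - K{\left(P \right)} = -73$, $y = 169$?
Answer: $-7196400$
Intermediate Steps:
$K{\left(P \right)} = 82$ ($K{\left(P \right)} = 9 - -73 = 9 + 73 = 82$)
$F{\left(M \right)} = -1539$ ($F{\left(M \right)} = -18 + 9 \left(\left(-1\right) 169\right) = -18 + 9 \left(-169\right) = -18 - 1521 = -1539$)
$\left(\left(-80 + 113\right)^{2} + F{\left(-28 \right)}\right) \left(K{\left(-151 \right)} + 15910\right) = \left(\left(-80 + 113\right)^{2} - 1539\right) \left(82 + 15910\right) = \left(33^{2} - 1539\right) 15992 = \left(1089 - 1539\right) 15992 = \left(-450\right) 15992 = -7196400$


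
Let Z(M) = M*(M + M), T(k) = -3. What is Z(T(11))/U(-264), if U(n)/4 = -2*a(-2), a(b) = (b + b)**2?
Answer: -9/64 ≈ -0.14063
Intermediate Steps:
Z(M) = 2*M**2 (Z(M) = M*(2*M) = 2*M**2)
a(b) = 4*b**2 (a(b) = (2*b)**2 = 4*b**2)
U(n) = -128 (U(n) = 4*(-8*(-2)**2) = 4*(-8*4) = 4*(-2*16) = 4*(-32) = -128)
Z(T(11))/U(-264) = (2*(-3)**2)/(-128) = (2*9)*(-1/128) = 18*(-1/128) = -9/64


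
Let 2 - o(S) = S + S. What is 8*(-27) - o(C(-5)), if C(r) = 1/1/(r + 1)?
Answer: -226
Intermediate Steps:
C(r) = 1 + r (C(r) = 1/1/(1 + r) = 1*(1 + r) = 1 + r)
o(S) = 2 - 2*S (o(S) = 2 - (S + S) = 2 - 2*S)
8*(-27) - o(C(-5)) = 8*(-27) - (2 - 2*(1 - 5)) = -216 - (2 - 2*(-4)) = -216 - (2 + 8) = -216 - 1*10 = -216 - 10 = -226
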